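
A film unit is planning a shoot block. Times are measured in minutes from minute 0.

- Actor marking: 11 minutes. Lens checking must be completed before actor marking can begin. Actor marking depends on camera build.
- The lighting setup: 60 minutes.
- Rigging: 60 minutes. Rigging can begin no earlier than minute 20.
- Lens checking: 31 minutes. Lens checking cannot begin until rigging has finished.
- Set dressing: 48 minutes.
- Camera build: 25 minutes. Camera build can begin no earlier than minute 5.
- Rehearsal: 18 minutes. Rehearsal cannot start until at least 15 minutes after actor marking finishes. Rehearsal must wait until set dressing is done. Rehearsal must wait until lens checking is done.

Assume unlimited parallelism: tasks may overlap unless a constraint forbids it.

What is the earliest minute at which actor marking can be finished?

Camera build cannot begin until its own release at minute 5. It runs from minute 5 to 5 + 25 = minute 30.
After its own release at minute 20, rigging can start at minute 20 and finishes at minute 80.
After rigging (finishes minute 80), lens checking can start at minute 80 and finishes at minute 111.
For actor marking: lens checking (finishes minute 111); camera build (finishes minute 30). Taking the maximum gives a start of minute 111, and it finishes at 111 + 11 = minute 122.

122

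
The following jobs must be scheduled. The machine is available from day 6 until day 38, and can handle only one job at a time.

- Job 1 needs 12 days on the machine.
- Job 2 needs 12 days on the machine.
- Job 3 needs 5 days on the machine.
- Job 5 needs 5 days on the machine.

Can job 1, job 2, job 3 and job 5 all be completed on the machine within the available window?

The machine window is 38 − 6 = 32 days.
Running back to back, the jobs need 12 + 12 + 5 + 5 = 34 days on the machine.
Since 34 > 32, they cannot all fit.

No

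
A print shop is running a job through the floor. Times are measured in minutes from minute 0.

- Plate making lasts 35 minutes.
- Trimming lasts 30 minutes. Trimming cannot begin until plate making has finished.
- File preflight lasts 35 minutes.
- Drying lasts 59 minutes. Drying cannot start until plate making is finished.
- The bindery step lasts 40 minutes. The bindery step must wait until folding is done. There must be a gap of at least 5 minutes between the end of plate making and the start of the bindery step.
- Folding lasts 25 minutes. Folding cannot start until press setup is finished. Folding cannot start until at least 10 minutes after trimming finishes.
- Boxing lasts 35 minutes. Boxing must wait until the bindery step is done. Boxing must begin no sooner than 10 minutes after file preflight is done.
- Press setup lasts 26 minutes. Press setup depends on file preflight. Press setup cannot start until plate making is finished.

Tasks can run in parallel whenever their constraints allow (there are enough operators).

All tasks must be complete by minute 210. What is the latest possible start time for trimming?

70

Boxing has no dependents, so it just needs to finish by minute 210. Starting by 210 − 35 = minute 175 achieves that.
The bindery step feeds into boxing (must start by minute 175); so the bindery step must finish by minute 175 and therefore start by minute 135.
Since the bindery step (must start by minute 135) depends on it, folding must finish by minute 135. Backing off its 25-minute duration gives a latest start of minute 110.
Trimming must finish before folding (must start by minute 110, minus 10-minute gap → minute 100). With a 30-minute duration, trimming must start by 100 − 30 = minute 70.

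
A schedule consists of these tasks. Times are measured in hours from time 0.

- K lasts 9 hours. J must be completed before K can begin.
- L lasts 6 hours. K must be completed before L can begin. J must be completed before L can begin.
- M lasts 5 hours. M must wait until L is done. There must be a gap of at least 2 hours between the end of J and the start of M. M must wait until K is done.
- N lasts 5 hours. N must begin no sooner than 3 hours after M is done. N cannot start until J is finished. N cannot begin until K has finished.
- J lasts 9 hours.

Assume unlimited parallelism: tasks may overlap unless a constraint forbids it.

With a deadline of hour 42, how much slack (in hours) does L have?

Nothing blocks J, so it runs from hour 0 to hour 9.
K cannot begin until J (finishes hour 9). It runs from hour 9 to 9 + 9 = hour 18.
L needs all of K (finishes hour 18); J (finishes hour 9). That puts its earliest start at hour 18; it finishes at 18 + 6 = hour 24.

Working backward from the deadline:
N must finish by hour 42; it takes 5 hours, so it must start by 42 − 5 = hour 37.
M has to be done before N (must start by hour 37, minus 3-hour gap → hour 34). That means finishing by hour 34, i.e. starting by 34 − 5 = hour 29.
L feeds into M (must start by hour 29); so L must finish by hour 29 and therefore start by hour 23.
So L can start as early as hour 18 and as late as hour 23, giving 23 − 18 = 5 hours of slack.

5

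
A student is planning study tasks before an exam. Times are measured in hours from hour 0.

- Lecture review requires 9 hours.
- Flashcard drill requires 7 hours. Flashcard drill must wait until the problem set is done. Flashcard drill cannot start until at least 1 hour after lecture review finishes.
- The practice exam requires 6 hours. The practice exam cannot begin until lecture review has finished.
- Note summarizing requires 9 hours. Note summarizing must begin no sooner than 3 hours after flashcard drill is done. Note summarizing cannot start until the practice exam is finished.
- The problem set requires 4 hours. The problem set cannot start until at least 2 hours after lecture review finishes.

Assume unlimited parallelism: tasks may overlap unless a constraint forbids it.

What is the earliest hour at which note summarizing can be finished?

34

Nothing blocks lecture review, so it runs from hour 0 to hour 9.
The practice exam cannot begin until lecture review (finishes hour 9). It runs from hour 9 to 9 + 6 = hour 15.
The problem set waits on lecture review (finishes hour 9, plus 2-hour gap → hour 11), so it starts at hour 11 and finishes at 11 + 4 = hour 15.
For flashcard drill: the problem set (finishes hour 15); lecture review (finishes hour 9, plus 1-hour gap → hour 10). Taking the maximum gives a start of hour 15, and it finishes at 15 + 7 = hour 22.
For note summarizing: flashcard drill (finishes hour 22, plus 3-hour gap → hour 25); the practice exam (finishes hour 15). Taking the maximum gives a start of hour 25, and it finishes at 25 + 9 = hour 34.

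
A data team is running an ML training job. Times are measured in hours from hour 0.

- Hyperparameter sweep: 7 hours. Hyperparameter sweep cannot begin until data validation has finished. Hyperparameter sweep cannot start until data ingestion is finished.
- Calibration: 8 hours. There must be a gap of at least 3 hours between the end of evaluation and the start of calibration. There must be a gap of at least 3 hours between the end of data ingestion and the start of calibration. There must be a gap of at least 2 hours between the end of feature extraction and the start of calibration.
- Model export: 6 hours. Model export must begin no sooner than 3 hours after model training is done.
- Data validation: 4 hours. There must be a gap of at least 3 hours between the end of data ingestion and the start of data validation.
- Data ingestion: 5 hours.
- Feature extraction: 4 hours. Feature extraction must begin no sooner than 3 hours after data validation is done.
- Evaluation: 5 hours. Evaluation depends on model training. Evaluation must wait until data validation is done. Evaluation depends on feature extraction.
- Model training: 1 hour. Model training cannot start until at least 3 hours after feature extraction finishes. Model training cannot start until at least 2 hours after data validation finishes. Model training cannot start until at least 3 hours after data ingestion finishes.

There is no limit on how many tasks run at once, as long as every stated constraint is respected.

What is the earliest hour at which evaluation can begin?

Data ingestion has no prerequisites, so it starts at hour 0 and finishes at hour 5.
After data ingestion (finishes hour 5, plus 3-hour gap → hour 8), data validation can start at hour 8 and finishes at hour 12.
Feature extraction waits on data validation (finishes hour 12, plus 3-hour gap → hour 15), so it starts at hour 15 and finishes at 15 + 4 = hour 19.
For model training: feature extraction (finishes hour 19, plus 3-hour gap → hour 22); data validation (finishes hour 12, plus 2-hour gap → hour 14); data ingestion (finishes hour 5, plus 3-hour gap → hour 8). Taking the maximum gives a start of hour 22, and it finishes at 22 + 1 = hour 23.
Evaluation waits on model training (finishes hour 23); data validation (finishes hour 12); feature extraction (finishes hour 19). The latest of these is hour 23, which is the earliest evaluation can start.

23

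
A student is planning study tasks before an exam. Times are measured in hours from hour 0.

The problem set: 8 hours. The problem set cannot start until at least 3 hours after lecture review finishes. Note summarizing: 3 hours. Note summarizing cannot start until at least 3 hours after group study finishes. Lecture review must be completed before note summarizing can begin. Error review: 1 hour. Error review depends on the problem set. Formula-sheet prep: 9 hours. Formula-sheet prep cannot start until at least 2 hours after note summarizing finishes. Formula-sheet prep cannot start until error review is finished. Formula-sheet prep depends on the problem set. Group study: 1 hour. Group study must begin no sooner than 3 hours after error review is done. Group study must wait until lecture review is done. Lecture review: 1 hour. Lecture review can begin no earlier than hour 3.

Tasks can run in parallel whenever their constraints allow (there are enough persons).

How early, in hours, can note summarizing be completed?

26

Lecture review cannot begin until its own release at hour 3. It runs from hour 3 to 3 + 1 = hour 4.
The problem set cannot begin until lecture review (finishes hour 4, plus 3-hour gap → hour 7). It runs from hour 7 to 7 + 8 = hour 15.
After the problem set (finishes hour 15), error review can start at hour 15 and finishes at hour 16.
For group study: error review (finishes hour 16, plus 3-hour gap → hour 19); lecture review (finishes hour 4). Taking the maximum gives a start of hour 19, and it finishes at 19 + 1 = hour 20.
For note summarizing: group study (finishes hour 20, plus 3-hour gap → hour 23); lecture review (finishes hour 4). Taking the maximum gives a start of hour 23, and it finishes at 23 + 3 = hour 26.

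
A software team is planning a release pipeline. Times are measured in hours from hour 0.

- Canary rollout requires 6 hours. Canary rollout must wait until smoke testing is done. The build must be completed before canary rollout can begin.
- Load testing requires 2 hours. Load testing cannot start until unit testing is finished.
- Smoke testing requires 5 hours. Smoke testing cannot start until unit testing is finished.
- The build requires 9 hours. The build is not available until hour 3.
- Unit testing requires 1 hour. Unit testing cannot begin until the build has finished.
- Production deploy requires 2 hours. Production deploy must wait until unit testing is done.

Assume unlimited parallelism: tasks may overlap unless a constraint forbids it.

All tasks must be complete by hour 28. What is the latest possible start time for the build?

To finish by hour 28, canary rollout (duration 6) must start no later than hour 22.
Smoke testing has to be done before canary rollout (must start by hour 22). That means finishing by hour 22, i.e. starting by 22 − 5 = hour 17.
Load testing must finish by hour 28; it takes 2 hours, so it must start by 28 − 2 = hour 26.
Production deploy has no dependents, so it just needs to finish by hour 28. Starting by 28 − 2 = hour 26 achieves that.
Unit testing must finish in time for smoke testing (must start by hour 17); load testing (must start by hour 26); production deploy (must start by hour 26). The tightest is hour 17, so unit testing must start by 17 − 1 = hour 16.
The build must finish in time for unit testing (must start by hour 16); canary rollout (must start by hour 22). The tightest is hour 16, so the build must start by 16 − 9 = hour 7.

7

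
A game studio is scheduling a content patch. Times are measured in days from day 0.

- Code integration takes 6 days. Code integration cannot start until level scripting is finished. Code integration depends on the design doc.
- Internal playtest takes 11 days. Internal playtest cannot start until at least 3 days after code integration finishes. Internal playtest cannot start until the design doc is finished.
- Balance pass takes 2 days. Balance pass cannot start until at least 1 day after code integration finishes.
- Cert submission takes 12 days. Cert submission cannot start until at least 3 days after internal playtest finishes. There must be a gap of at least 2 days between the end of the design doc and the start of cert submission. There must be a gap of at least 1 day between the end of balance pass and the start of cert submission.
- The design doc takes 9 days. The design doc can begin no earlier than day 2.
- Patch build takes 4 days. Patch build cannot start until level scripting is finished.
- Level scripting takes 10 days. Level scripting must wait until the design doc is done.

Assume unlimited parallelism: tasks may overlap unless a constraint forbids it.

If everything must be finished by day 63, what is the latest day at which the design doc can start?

9

Nothing follows cert submission; the deadline of day 63 is its only limit. It must start by 63 − 12 = day 51.
Internal playtest feeds into cert submission (must start by day 51, minus 3-day gap → day 48); so internal playtest must finish by day 48 and therefore start by day 37.
Balance pass feeds into cert submission (must start by day 51, minus 1-day gap → day 50); so balance pass must finish by day 50 and therefore start by day 48.
Code integration has several dependents: internal playtest (must start by day 37, minus 3-day gap → day 34); balance pass (must start by day 48, minus 1-day gap → day 47). The earliest of those limits is day 34, so code integration must start by 34 − 6 = day 28.
Patch build must finish by day 63; it takes 4 days, so it must start by 63 − 4 = day 59.
For level scripting: code integration (must start by day 28); patch build (must start by day 59). The most restrictive is day 28; with a 10-day duration, level scripting must start by day 18.
The design doc has several dependents: level scripting (must start by day 18); code integration (must start by day 28); internal playtest (must start by day 37); cert submission (must start by day 51, minus 2-day gap → day 49). The earliest of those limits is day 18, so the design doc must start by 18 − 9 = day 9.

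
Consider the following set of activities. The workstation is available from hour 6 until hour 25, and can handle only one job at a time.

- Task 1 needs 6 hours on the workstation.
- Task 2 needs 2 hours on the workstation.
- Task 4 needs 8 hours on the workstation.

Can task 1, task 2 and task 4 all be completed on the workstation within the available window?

The workstation window is 25 − 6 = 19 hours.
Running back to back, the jobs need 6 + 2 + 8 = 16 hours on the workstation.
Since 16 ≤ 19, they fit within the window.

Yes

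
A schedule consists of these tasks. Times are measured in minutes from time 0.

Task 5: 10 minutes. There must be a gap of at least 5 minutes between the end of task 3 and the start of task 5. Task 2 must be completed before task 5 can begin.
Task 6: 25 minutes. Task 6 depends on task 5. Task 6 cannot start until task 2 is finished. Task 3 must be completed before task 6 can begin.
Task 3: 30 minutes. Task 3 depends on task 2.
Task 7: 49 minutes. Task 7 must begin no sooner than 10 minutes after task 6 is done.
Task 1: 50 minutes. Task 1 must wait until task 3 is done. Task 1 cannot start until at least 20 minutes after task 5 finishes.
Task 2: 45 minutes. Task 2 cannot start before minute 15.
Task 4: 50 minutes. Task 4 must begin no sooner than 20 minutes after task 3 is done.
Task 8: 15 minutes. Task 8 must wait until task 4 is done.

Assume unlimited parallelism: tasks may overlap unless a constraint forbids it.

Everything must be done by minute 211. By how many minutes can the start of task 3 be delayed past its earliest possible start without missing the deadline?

22

Task 2 waits on its own release at minute 15, so it starts at minute 15 and finishes at 15 + 45 = minute 60.
Task 3 cannot begin until task 2 (finishes minute 60). It runs from minute 60 to 60 + 30 = minute 90.

Working backward from the deadline:
Nothing follows task 8; the deadline of minute 211 is its only limit. It must start by 211 − 15 = minute 196.
Task 4 feeds into task 8 (must start by minute 196); so task 4 must finish by minute 196 and therefore start by minute 146.
Task 1 must finish by minute 211; it takes 50 minutes, so it must start by 211 − 50 = minute 161.
Task 7 has no dependents, so it just needs to finish by minute 211. Starting by 211 − 49 = minute 162 achieves that.
Task 6 has to be done before task 7 (must start by minute 162, minus 10-minute gap → minute 152). That means finishing by minute 152, i.e. starting by 152 − 25 = minute 127.
For task 5: task 1 (must start by minute 161, minus 20-minute gap → minute 141); task 6 (must start by minute 127). The most restrictive is minute 127; with a 10-minute duration, task 5 must start by minute 117.
Task 3 feeds task 1 (must start by minute 161); task 4 (must start by minute 146, minus 20-minute gap → minute 126); task 5 (must start by minute 117, minus 5-minute gap → minute 112); task 6 (must start by minute 127). Taking the minimum, task 3 must finish by minute 112 and start by 112 − 30 = minute 82.
So task 3 can start as early as minute 60 and as late as minute 82, giving 82 − 60 = 22 minutes of slack.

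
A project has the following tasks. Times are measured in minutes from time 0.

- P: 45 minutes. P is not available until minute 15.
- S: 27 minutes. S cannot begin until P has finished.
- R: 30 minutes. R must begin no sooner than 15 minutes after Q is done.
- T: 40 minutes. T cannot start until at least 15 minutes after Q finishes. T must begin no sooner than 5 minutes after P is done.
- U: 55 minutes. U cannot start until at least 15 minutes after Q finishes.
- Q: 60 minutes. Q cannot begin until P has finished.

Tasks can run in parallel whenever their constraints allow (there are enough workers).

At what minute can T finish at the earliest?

P waits on its own release at minute 15, so it starts at minute 15 and finishes at 15 + 45 = minute 60.
Q cannot begin until P (finishes minute 60). It runs from minute 60 to 60 + 60 = minute 120.
For T: Q (finishes minute 120, plus 15-minute gap → minute 135); P (finishes minute 60, plus 5-minute gap → minute 65). Taking the maximum gives a start of minute 135, and it finishes at 135 + 40 = minute 175.

175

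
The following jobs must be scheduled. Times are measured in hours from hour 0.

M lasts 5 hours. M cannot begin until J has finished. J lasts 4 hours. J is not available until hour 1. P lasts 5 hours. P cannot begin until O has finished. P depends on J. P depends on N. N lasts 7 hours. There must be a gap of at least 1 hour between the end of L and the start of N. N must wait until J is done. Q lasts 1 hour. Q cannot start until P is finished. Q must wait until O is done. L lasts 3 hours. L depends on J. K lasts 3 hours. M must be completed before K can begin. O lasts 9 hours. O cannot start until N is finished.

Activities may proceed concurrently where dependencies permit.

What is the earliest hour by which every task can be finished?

After its own release at hour 1, J can start at hour 1 and finishes at hour 5.
After J (finishes hour 5), M can start at hour 5 and finishes at hour 10.
K waits on M (finishes hour 10), so it starts at hour 10 and finishes at 10 + 3 = hour 13.
L waits on J (finishes hour 5), so it starts at hour 5 and finishes at 5 + 3 = hour 8.
N needs all of L (finishes hour 8, plus 1-hour gap → hour 9); J (finishes hour 5). That puts its earliest start at hour 9; it finishes at 9 + 7 = hour 16.
O waits on N (finishes hour 16), so it starts at hour 16 and finishes at 16 + 9 = hour 25.
For P: O (finishes hour 25); J (finishes hour 5); N (finishes hour 16). Taking the maximum gives a start of hour 25, and it finishes at 25 + 5 = hour 30.
Q has to wait for P (finishes hour 30); O (finishes hour 25). The latest of these is hour 30, so Q runs hour 30 to 30 + 1 = hour 31.
All tasks are finished once the last one completes. Finish times: J at 5, K at 13, L at 8, M at 10, N at 16, O at 25, P at 30, Q at 31. The latest is hour 31.

31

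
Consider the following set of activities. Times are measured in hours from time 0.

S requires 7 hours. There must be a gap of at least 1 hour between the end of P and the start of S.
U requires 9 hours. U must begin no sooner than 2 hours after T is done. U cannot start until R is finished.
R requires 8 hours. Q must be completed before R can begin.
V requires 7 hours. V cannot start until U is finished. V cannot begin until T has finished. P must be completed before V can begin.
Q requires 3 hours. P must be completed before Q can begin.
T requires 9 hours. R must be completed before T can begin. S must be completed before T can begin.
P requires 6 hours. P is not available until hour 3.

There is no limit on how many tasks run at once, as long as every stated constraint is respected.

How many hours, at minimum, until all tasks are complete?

47

After its own release at hour 3, P can start at hour 3 and finishes at hour 9.
S cannot begin until P (finishes hour 9, plus 1-hour gap → hour 10). It runs from hour 10 to 10 + 7 = hour 17.
After P (finishes hour 9), Q can start at hour 9 and finishes at hour 12.
After Q (finishes hour 12), R can start at hour 12 and finishes at hour 20.
T cannot start until R (finishes hour 20); S (finishes hour 17). The controlling bound is hour 20, so T finishes at 20 + 9 = hour 29.
For U: T (finishes hour 29, plus 2-hour gap → hour 31); R (finishes hour 20). Taking the maximum gives a start of hour 31, and it finishes at 31 + 9 = hour 40.
V has to wait for U (finishes hour 40); T (finishes hour 29); P (finishes hour 9). The latest of these is hour 40, so V runs hour 40 to 40 + 7 = hour 47.
All tasks are finished once the last one completes. Finish times: P at 9, Q at 12, R at 20, S at 17, T at 29, U at 40, V at 47. The latest is hour 47.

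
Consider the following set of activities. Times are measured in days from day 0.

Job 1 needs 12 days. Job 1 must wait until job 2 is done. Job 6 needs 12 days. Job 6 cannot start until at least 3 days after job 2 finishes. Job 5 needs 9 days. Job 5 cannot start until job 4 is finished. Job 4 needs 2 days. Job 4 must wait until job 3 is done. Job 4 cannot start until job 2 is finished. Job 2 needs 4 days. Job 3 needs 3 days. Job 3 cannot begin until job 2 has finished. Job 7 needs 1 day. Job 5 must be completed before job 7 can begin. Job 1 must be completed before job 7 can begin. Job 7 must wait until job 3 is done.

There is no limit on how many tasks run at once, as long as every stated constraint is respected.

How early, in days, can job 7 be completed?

Nothing blocks job 2, so it runs from day 0 to day 4.
Job 3 cannot begin until job 2 (finishes day 4). It runs from day 4 to 4 + 3 = day 7.
Job 4 has to wait for job 3 (finishes day 7); job 2 (finishes day 4). The latest of these is day 7, so job 4 runs day 7 to 7 + 2 = day 9.
Job 5 waits on job 4 (finishes day 9), so it starts at day 9 and finishes at 9 + 9 = day 18.
After job 2 (finishes day 4), job 1 can start at day 4 and finishes at day 16.
Job 7 has to wait for job 5 (finishes day 18); job 1 (finishes day 16); job 3 (finishes day 7). The latest of these is day 18, so job 7 runs day 18 to 18 + 1 = day 19.

19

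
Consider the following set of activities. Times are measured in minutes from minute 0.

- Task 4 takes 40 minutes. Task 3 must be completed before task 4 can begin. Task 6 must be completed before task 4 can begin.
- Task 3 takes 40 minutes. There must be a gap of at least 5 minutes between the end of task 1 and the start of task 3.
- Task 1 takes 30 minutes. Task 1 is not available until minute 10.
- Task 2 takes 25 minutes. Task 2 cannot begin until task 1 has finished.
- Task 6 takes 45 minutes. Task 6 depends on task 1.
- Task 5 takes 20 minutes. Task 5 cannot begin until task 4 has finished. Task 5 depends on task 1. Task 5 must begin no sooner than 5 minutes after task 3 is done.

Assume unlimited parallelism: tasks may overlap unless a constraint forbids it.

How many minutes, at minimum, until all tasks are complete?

Task 1 cannot begin until its own release at minute 10. It runs from minute 10 to 10 + 30 = minute 40.
After task 1 (finishes minute 40), task 6 can start at minute 40 and finishes at minute 85.
Task 3 cannot begin until task 1 (finishes minute 40, plus 5-minute gap → minute 45). It runs from minute 45 to 45 + 40 = minute 85.
Task 4 needs all of task 3 (finishes minute 85); task 6 (finishes minute 85). That puts its earliest start at minute 85; it finishes at 85 + 40 = minute 125.
Task 5 needs all of task 4 (finishes minute 125); task 1 (finishes minute 40); task 3 (finishes minute 85, plus 5-minute gap → minute 90). That puts its earliest start at minute 125; it finishes at 125 + 20 = minute 145.
Task 2 waits on task 1 (finishes minute 40), so it starts at minute 40 and finishes at 40 + 25 = minute 65.
All tasks are finished once the last one completes. Finish times: Task 1 at 40, Task 2 at 65, Task 3 at 85, Task 4 at 125, Task 5 at 145, Task 6 at 85. The latest is minute 145.

145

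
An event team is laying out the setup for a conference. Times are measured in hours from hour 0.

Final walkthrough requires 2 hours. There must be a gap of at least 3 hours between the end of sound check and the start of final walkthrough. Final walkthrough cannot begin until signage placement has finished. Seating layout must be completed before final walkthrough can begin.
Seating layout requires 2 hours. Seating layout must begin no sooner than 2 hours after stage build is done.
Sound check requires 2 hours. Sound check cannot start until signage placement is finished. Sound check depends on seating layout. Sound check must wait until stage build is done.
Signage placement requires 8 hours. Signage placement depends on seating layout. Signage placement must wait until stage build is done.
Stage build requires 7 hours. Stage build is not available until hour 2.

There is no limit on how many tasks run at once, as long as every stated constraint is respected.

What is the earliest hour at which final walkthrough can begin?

26

Stage build waits on its own release at hour 2, so it starts at hour 2 and finishes at 2 + 7 = hour 9.
Seating layout cannot begin until stage build (finishes hour 9, plus 2-hour gap → hour 11). It runs from hour 11 to 11 + 2 = hour 13.
Signage placement has to wait for seating layout (finishes hour 13); stage build (finishes hour 9). The latest of these is hour 13, so signage placement runs hour 13 to 13 + 8 = hour 21.
Sound check has to wait for signage placement (finishes hour 21); seating layout (finishes hour 13); stage build (finishes hour 9). The latest of these is hour 21, so sound check runs hour 21 to 21 + 2 = hour 23.
Final walkthrough waits on sound check (finishes hour 23, plus 3-hour gap → hour 26); signage placement (finishes hour 21); seating layout (finishes hour 13). The latest of these is hour 26, which is the earliest final walkthrough can start.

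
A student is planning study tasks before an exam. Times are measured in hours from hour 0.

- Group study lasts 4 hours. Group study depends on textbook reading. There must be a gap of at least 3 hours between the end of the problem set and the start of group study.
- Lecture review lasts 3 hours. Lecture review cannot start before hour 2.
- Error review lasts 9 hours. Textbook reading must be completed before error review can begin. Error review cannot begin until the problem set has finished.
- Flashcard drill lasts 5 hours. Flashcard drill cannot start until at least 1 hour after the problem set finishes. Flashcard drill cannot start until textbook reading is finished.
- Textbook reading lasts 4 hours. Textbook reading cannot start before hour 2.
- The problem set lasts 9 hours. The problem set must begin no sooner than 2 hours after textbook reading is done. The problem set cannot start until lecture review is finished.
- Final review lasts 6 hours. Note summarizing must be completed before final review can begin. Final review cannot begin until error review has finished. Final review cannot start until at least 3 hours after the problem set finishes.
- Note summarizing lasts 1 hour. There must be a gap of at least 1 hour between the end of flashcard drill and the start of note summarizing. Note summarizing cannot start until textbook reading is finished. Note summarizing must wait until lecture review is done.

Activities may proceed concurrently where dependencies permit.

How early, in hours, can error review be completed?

Lecture review cannot begin until its own release at hour 2. It runs from hour 2 to 2 + 3 = hour 5.
After its own release at hour 2, textbook reading can start at hour 2 and finishes at hour 6.
The problem set cannot start until textbook reading (finishes hour 6, plus 2-hour gap → hour 8); lecture review (finishes hour 5). The controlling bound is hour 8, so the problem set finishes at 8 + 9 = hour 17.
Error review has to wait for textbook reading (finishes hour 6); the problem set (finishes hour 17). The latest of these is hour 17, so error review runs hour 17 to 17 + 9 = hour 26.

26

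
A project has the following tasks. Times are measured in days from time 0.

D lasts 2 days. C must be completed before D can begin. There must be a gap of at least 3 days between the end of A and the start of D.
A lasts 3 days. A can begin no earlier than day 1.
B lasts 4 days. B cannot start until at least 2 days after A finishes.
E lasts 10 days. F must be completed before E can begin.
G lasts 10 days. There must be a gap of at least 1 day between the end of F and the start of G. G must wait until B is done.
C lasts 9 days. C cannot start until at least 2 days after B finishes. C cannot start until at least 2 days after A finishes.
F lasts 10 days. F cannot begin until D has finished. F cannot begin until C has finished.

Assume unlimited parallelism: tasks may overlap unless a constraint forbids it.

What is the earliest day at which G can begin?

34

A waits on its own release at day 1, so it starts at day 1 and finishes at 1 + 3 = day 4.
B waits on A (finishes day 4, plus 2-day gap → day 6), so it starts at day 6 and finishes at 6 + 4 = day 10.
C has to wait for B (finishes day 10, plus 2-day gap → day 12); A (finishes day 4, plus 2-day gap → day 6). The latest of these is day 12, so C runs day 12 to 12 + 9 = day 21.
D has to wait for C (finishes day 21); A (finishes day 4, plus 3-day gap → day 7). The latest of these is day 21, so D runs day 21 to 21 + 2 = day 23.
F cannot start until D (finishes day 23); C (finishes day 21). The controlling bound is day 23, so F finishes at 23 + 10 = day 33.
G waits on F (finishes day 33, plus 1-day gap → day 34); B (finishes day 10). The latest of these is day 34, which is the earliest G can start.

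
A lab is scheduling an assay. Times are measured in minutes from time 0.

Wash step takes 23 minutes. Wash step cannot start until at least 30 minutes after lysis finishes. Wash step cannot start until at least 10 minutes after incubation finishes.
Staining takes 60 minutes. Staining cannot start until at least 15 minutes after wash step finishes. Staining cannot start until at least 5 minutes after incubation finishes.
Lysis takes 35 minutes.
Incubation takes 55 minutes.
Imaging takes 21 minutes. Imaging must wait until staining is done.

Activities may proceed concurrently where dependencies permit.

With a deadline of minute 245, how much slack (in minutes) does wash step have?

61

Incubation has no prerequisites, so it starts at minute 0 and finishes at minute 55.
Lysis can start immediately at minute 0; it finishes at minute 35.
Wash step has to wait for lysis (finishes minute 35, plus 30-minute gap → minute 65); incubation (finishes minute 55, plus 10-minute gap → minute 65). The latest of these is minute 65, so wash step runs minute 65 to 65 + 23 = minute 88.

Working backward from the deadline:
To finish by minute 245, imaging (duration 21) must start no later than minute 224.
Staining has to be done before imaging (must start by minute 224). That means finishing by minute 224, i.e. starting by 224 − 60 = minute 164.
Wash step has to be done before staining (must start by minute 164, minus 15-minute gap → minute 149). That means finishing by minute 149, i.e. starting by 149 − 23 = minute 126.
So wash step can start as early as minute 65 and as late as minute 126, giving 126 − 65 = 61 minutes of slack.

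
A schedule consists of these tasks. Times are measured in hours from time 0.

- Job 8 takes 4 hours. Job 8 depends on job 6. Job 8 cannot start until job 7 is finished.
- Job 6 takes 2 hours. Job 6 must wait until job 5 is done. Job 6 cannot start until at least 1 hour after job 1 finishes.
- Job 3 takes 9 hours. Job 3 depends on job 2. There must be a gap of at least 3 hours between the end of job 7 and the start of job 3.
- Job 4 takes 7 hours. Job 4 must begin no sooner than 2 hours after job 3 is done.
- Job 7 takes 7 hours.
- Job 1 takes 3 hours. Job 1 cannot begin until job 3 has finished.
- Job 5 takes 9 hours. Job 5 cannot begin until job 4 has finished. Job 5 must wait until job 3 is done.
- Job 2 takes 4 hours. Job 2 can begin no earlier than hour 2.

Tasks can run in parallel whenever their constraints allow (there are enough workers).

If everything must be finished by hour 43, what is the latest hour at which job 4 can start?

21

To finish by hour 43, job 8 (duration 4) must start no later than hour 39.
Job 6 has to be done before job 8 (must start by hour 39). That means finishing by hour 39, i.e. starting by 39 − 2 = hour 37.
Job 5 feeds into job 6 (must start by hour 37); so job 5 must finish by hour 37 and therefore start by hour 28.
Job 4 has to be done before job 5 (must start by hour 28). That means finishing by hour 28, i.e. starting by 28 − 7 = hour 21.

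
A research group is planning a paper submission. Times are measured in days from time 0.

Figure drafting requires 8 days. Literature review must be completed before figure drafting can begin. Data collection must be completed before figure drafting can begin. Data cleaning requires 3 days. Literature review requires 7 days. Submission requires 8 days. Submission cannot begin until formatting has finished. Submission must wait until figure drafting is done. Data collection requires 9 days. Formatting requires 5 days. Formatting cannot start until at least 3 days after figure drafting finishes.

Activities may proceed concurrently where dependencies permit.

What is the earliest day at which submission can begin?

25

Data collection can start immediately at day 0; it finishes at day 9.
Nothing blocks literature review, so it runs from day 0 to day 7.
Figure drafting has to wait for literature review (finishes day 7); data collection (finishes day 9). The latest of these is day 9, so figure drafting runs day 9 to 9 + 8 = day 17.
After figure drafting (finishes day 17, plus 3-day gap → day 20), formatting can start at day 20 and finishes at day 25.
Submission waits on formatting (finishes day 25); figure drafting (finishes day 17). The latest of these is day 25, which is the earliest submission can start.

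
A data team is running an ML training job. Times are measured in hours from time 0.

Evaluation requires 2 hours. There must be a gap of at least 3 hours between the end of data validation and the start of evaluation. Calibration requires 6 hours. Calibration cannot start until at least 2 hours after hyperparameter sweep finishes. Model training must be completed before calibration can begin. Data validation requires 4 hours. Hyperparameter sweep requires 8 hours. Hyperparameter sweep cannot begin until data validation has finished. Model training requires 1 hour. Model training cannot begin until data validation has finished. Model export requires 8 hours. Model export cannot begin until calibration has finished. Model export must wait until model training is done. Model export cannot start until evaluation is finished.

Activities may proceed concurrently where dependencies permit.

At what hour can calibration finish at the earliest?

20

Nothing blocks data validation, so it runs from hour 0 to hour 4.
After data validation (finishes hour 4), model training can start at hour 4 and finishes at hour 5.
Hyperparameter sweep waits on data validation (finishes hour 4), so it starts at hour 4 and finishes at 4 + 8 = hour 12.
Calibration needs all of hyperparameter sweep (finishes hour 12, plus 2-hour gap → hour 14); model training (finishes hour 5). That puts its earliest start at hour 14; it finishes at 14 + 6 = hour 20.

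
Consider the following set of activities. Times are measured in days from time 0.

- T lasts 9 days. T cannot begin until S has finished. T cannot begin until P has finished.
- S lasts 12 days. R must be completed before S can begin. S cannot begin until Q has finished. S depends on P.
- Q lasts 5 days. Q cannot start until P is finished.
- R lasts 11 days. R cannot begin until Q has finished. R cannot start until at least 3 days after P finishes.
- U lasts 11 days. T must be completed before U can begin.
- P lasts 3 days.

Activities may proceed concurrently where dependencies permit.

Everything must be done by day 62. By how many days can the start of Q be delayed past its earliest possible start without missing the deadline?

11

P has no prerequisites, so it starts at day 0 and finishes at day 3.
After P (finishes day 3), Q can start at day 3 and finishes at day 8.

Working backward from the deadline:
U must finish by day 62; it takes 11 days, so it must start by 62 − 11 = day 51.
T must finish before U (must start by day 51). With a 9-day duration, T must start by 51 − 9 = day 42.
Since T (must start by day 42) depends on it, S must finish by day 42. Backing off its 12-day duration gives a latest start of day 30.
R feeds into S (must start by day 30); so R must finish by day 30 and therefore start by day 19.
For Q: R (must start by day 19); S (must start by day 30). The most restrictive is day 19; with a 5-day duration, Q must start by day 14.
So Q can start as early as day 3 and as late as day 14, giving 14 − 3 = 11 days of slack.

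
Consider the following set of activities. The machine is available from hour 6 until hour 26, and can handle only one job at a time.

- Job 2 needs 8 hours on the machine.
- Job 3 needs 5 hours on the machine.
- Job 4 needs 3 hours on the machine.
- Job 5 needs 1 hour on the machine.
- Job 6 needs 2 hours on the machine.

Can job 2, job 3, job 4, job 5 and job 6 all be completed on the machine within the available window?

Yes

The machine window is 26 − 6 = 20 hours.
Running back to back, the jobs need 8 + 5 + 3 + 1 + 2 = 19 hours on the machine.
Since 19 ≤ 20, they fit within the window.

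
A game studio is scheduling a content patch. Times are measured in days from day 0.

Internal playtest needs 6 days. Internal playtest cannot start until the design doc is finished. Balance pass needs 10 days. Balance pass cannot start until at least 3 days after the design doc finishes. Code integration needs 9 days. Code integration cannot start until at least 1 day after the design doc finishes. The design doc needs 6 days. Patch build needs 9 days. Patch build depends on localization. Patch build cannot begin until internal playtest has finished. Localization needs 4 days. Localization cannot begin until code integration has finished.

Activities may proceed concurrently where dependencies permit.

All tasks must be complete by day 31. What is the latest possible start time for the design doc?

Patch build has no dependents, so it just needs to finish by day 31. Starting by 31 − 9 = day 22 achieves that.
Since patch build (must start by day 22) depends on it, localization must finish by day 22. Backing off its 4-day duration gives a latest start of day 18.
Code integration has to be done before localization (must start by day 18). That means finishing by day 18, i.e. starting by 18 − 9 = day 9.
Since patch build (must start by day 22) depends on it, internal playtest must finish by day 22. Backing off its 6-day duration gives a latest start of day 16.
Balance pass has no dependents, so it just needs to finish by day 31. Starting by 31 − 10 = day 21 achieves that.
The design doc feeds code integration (must start by day 9, minus 1-day gap → day 8); internal playtest (must start by day 16); balance pass (must start by day 21, minus 3-day gap → day 18). Taking the minimum, the design doc must finish by day 8 and start by 8 − 6 = day 2.

2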